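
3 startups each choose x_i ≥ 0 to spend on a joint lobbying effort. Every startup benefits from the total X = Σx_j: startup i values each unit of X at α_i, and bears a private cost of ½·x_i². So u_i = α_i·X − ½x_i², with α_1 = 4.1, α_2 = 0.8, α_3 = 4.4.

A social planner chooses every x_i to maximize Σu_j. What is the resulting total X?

27.9

Planner FOC: ∂(Σu_j)/∂x_i = (Σα_j) − x_i = 0, so x_i^SO = Σα_j = 9.3 for every i; X^SO = 27.9.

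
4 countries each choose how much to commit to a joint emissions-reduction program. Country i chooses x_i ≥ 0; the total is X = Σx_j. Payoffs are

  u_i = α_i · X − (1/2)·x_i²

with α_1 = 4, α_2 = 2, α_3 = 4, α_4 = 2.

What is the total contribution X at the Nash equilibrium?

Country i's FOC: ∂u_i/∂x_i = α_i − x_i = 0, so x_i* = α_i.
NE contributions = (4, 2, 4, 2); X = 12.

12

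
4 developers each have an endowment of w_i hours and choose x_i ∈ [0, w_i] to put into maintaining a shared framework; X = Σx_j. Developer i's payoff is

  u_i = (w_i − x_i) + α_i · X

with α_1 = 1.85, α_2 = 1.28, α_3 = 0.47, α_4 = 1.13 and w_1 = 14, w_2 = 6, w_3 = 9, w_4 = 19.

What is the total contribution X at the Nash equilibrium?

39

∂u_i/∂x_i = α_i − 1, so developer i contributes w_i if α_i > 1, else 0.
α_i > 1 for i ∈ {1, 2, 4}; NE contributions (14, 6, 0, 19), X = 39.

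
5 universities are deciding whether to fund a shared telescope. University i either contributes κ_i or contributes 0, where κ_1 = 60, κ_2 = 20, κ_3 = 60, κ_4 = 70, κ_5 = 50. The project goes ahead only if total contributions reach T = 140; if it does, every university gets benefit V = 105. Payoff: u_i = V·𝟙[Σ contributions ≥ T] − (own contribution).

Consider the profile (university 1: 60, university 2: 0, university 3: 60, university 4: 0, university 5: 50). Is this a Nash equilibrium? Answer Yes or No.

Yes

Total = 170 ≥ 140: provided.
University 1 (pledges 60, payoff 45): dropping to 0 → total 110, payoff 0. No gain.
University 2 (pledges 0, payoff 105): pledging 20 → total 190, payoff 85. No gain.
University 3 (pledges 60, payoff 45): dropping to 0 → total 110, payoff 0. No gain.
University 4 (pledges 0, payoff 105): pledging 70 → total 240, payoff 35. No gain.
University 5 (pledges 50, payoff 55): dropping to 0 → total 120, payoff 0. No gain.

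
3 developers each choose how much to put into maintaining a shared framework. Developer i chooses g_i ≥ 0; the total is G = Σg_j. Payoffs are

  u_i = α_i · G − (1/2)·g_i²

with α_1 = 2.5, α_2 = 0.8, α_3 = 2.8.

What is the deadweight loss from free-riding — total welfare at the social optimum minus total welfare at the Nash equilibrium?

Developer i's FOC: ∂u_i/∂g_i = α_i − g_i = 0, so g_i* = α_i.
NE contributions = (2.5, 0.8, 2.8); G = 6.1.
W^NE = (Σα)·G − ½Σα_i² = 6.1² − ½·14.73 = 29.845.
Planner sets g_i = Σα_j = 6.1 for every i, so G^SO = 3·6.1 = 18.3.
W^SO = (Σα)·G^SO − ½·3·(Σα)² = (3/2)·6.1² = 55.815.
Deadweight loss = W^SO − W^NE = 25.97.

25.97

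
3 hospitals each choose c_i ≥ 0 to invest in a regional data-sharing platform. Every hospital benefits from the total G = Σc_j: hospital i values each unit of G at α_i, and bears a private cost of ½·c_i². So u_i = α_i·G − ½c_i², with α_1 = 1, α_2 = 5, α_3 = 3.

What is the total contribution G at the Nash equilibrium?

Hospital i's FOC: ∂u_i/∂c_i = α_i − c_i = 0, so c_i* = α_i.
NE contributions = (1, 5, 3); G = 9.

9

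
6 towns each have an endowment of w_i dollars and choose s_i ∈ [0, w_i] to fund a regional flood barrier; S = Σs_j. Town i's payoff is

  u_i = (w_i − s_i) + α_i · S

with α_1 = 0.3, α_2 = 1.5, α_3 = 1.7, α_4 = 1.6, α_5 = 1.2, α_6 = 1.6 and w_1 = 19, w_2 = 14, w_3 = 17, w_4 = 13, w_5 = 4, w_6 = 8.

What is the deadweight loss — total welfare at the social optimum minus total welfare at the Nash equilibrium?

∂u_i/∂s_i = α_i − 1, so town i contributes w_i if α_i > 1, else 0.
α_i > 1 for i ∈ {2, 3, 4, 5, 6}; NE contributions (0, 14, 17, 13, 4, 8), S = 56.
W^NE = Σw_i − S^NE + (Σα_i)·S^NE = 75 + 6.9·56 = 461.4.
Planner: ∂(Σu_j)/∂s_i = Σα_j − 1 = 6.9 > 0, so everyone contributes w_i; S^SO = 75, W^SO = 75 + 6.9·75 = 592.5.
Deadweight loss = 131.1.

131.1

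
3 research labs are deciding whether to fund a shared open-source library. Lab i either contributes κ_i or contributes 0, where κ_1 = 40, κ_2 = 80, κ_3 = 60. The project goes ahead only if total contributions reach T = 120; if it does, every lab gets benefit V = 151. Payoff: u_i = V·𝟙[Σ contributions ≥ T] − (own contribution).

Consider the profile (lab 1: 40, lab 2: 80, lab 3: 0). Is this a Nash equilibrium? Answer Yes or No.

Yes

Total = 120 ≥ 120: provided.
Lab 1 (pledges 40, payoff 111): dropping to 0 → total 80, payoff 0. No gain.
Lab 2 (pledges 80, payoff 71): dropping to 0 → total 40, payoff 0. No gain.
Lab 3 (pledges 0, payoff 151): pledging 60 → total 180, payoff 91. No gain.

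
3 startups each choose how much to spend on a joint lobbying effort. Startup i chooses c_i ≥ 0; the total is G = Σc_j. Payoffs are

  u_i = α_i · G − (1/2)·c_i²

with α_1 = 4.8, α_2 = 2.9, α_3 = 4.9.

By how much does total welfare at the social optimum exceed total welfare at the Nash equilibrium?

107.11

Startup i's FOC: ∂u_i/∂c_i = α_i − c_i = 0, so c_i* = α_i.
NE contributions = (4.8, 2.9, 4.9); G = 12.6.
W^NE = (Σα)·G − ½Σα_i² = 12.6² − ½·55.46 = 131.03.
Planner sets c_i = Σα_j = 12.6 for every i, so G^SO = 3·12.6 = 37.8.
W^SO = (Σα)·G^SO − ½·3·(Σα)² = (3/2)·12.6² = 238.14.
Deadweight loss = W^SO − W^NE = 107.11.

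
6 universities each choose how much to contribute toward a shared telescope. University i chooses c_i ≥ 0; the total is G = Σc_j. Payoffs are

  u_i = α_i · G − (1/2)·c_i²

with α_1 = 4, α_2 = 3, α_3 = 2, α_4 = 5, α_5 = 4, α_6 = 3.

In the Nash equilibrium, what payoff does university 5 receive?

76

University i's FOC: ∂u_i/∂c_i = α_i − c_i = 0, so c_i* = α_i.
NE contributions = (4, 3, 2, 5, 4, 3); G = 21.
u_5 = α_5·G − ½·(c_5)² = 4·21 − ½·4² = 76.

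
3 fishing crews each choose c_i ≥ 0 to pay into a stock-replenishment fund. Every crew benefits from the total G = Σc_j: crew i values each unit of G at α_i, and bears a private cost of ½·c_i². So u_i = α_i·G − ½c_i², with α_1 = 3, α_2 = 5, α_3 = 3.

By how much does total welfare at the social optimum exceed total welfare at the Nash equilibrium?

Crew i's FOC: ∂u_i/∂c_i = α_i − c_i = 0, so c_i* = α_i.
NE contributions = (3, 5, 3); G = 11.
W^NE = (Σα)·G − ½Σα_i² = 11² − ½·43 = 99.5.
Planner sets c_i = Σα_j = 11 for every i, so G^SO = 3·11 = 33.
W^SO = (Σα)·G^SO − ½·3·(Σα)² = (3/2)·11² = 181.5.
Deadweight loss = W^SO − W^NE = 82.

82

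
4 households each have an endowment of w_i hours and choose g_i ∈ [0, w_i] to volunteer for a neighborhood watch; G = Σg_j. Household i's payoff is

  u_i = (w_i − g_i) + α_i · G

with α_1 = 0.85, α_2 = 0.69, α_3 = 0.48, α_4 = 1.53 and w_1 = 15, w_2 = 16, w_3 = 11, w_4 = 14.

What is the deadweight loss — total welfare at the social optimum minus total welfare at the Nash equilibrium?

107.1

∂u_i/∂g_i = α_i − 1, so household i contributes w_i if α_i > 1, else 0.
α_i > 1 for i ∈ {4}; NE contributions (0, 0, 0, 14), G = 14.
W^NE = Σw_i − G^NE + (Σα_i)·G^NE = 56 + 2.55·14 = 91.7.
Planner: ∂(Σu_j)/∂g_i = Σα_j − 1 = 2.55 > 0, so everyone contributes w_i; G^SO = 56, W^SO = 56 + 2.55·56 = 198.8.
Deadweight loss = 107.1.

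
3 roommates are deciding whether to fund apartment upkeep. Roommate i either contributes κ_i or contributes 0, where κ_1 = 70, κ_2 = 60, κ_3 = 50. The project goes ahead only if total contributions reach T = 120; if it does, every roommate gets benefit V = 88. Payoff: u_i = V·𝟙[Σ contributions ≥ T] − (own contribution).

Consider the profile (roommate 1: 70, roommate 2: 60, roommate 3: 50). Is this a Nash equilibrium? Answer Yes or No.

Total = 180 ≥ 120: provided.
Roommate 1 (pledges 70, payoff 18): dropping to 0 → total 110, payoff 0. No gain.
Roommate 2 (pledges 60, payoff 28): dropping to 0 → total 120, payoff 88. Profitable deviation.

No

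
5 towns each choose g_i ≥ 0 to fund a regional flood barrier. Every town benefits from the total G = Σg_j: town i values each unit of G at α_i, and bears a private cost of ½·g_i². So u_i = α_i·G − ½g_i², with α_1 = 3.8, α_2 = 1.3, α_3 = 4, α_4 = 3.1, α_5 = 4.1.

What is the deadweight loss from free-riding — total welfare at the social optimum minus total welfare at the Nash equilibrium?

427.81

Town i's FOC: ∂u_i/∂g_i = α_i − g_i = 0, so g_i* = α_i.
NE contributions = (3.8, 1.3, 4, 3.1, 4.1); G = 16.3.
W^NE = (Σα)·G − ½Σα_i² = 16.3² − ½·58.55 = 236.415.
Planner sets g_i = Σα_j = 16.3 for every i, so G^SO = 5·16.3 = 81.5.
W^SO = (Σα)·G^SO − ½·5·(Σα)² = (5/2)·16.3² = 664.225.
Deadweight loss = W^SO − W^NE = 427.81.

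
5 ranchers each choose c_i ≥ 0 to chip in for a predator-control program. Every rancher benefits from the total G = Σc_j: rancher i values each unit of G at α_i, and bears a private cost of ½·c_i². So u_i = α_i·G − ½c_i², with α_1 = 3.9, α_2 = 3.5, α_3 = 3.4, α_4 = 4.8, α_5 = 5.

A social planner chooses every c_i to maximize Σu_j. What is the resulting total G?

Planner FOC: ∂(Σu_j)/∂c_i = (Σα_j) − c_i = 0, so c_i^SO = Σα_j = 20.6 for every i; G^SO = 103.

103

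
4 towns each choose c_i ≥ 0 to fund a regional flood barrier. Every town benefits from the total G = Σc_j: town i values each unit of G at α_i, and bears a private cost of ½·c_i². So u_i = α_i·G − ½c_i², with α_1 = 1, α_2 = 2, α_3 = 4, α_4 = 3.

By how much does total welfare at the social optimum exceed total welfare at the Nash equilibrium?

115

Town i's FOC: ∂u_i/∂c_i = α_i − c_i = 0, so c_i* = α_i.
NE contributions = (1, 2, 4, 3); G = 10.
W^NE = (Σα)·G − ½Σα_i² = 10² − ½·30 = 85.
Planner sets c_i = Σα_j = 10 for every i, so G^SO = 4·10 = 40.
W^SO = (Σα)·G^SO − ½·4·(Σα)² = (4/2)·10² = 200.
Deadweight loss = W^SO − W^NE = 115.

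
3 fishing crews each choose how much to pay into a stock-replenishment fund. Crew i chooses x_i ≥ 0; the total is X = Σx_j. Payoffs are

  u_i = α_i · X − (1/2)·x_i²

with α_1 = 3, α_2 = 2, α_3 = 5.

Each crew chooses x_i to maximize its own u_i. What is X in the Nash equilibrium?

10

Crew i's FOC: ∂u_i/∂x_i = α_i − x_i = 0, so x_i* = α_i.
NE contributions = (3, 2, 5); X = 10.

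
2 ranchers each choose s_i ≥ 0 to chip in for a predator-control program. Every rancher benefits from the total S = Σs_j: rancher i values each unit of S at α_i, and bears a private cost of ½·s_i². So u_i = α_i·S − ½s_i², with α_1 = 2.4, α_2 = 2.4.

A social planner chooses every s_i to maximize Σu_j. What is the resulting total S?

Planner FOC: ∂(Σu_j)/∂s_i = (Σα_j) − s_i = 0, so s_i^SO = Σα_j = 4.8 for every i; S^SO = 9.6.

9.6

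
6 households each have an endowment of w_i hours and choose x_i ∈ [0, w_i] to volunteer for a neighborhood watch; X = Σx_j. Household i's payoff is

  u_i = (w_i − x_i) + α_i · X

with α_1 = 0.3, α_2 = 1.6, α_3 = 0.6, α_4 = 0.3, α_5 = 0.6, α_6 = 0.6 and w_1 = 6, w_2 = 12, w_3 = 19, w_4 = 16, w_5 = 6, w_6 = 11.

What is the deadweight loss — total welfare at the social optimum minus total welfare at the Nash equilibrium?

174

∂u_i/∂x_i = α_i − 1, so household i contributes w_i if α_i > 1, else 0.
α_i > 1 for i ∈ {2}; NE contributions (0, 12, 0, 0, 0, 0), X = 12.
W^NE = Σw_i − X^NE + (Σα_i)·X^NE = 70 + 3·12 = 106.
Planner: ∂(Σu_j)/∂x_i = Σα_j − 1 = 3 > 0, so everyone contributes w_i; X^SO = 70, W^SO = 70 + 3·70 = 280.
Deadweight loss = 174.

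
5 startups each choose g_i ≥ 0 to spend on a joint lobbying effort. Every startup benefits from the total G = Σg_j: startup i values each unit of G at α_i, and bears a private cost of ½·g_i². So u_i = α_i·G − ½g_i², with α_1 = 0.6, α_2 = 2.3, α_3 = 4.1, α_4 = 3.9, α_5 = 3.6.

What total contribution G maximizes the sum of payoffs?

Planner FOC: ∂(Σu_j)/∂g_i = (Σα_j) − g_i = 0, so g_i^SO = Σα_j = 14.5 for every i; G^SO = 72.5.

72.5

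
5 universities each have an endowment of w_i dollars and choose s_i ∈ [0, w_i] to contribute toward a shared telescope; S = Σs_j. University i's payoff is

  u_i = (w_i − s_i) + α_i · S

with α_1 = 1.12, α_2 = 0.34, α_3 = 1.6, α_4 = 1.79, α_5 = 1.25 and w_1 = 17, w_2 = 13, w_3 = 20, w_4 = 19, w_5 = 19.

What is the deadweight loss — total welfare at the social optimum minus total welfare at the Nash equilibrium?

66.3

∂u_i/∂s_i = α_i − 1, so university i contributes w_i if α_i > 1, else 0.
α_i > 1 for i ∈ {1, 3, 4, 5}; NE contributions (17, 0, 20, 19, 19), S = 75.
W^NE = Σw_i − S^NE + (Σα_i)·S^NE = 88 + 5.1·75 = 470.5.
Planner: ∂(Σu_j)/∂s_i = Σα_j − 1 = 5.1 > 0, so everyone contributes w_i; S^SO = 88, W^SO = 88 + 5.1·88 = 536.8.
Deadweight loss = 66.3.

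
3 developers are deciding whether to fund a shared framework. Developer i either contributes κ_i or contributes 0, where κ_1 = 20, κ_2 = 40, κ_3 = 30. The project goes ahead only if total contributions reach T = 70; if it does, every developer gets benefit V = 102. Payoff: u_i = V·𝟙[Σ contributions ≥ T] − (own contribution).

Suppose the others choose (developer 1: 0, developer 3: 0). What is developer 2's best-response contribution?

Others' total = 0. Even contributing 40 gives 40 < 70: no benefit either way.
Best response: 0.

0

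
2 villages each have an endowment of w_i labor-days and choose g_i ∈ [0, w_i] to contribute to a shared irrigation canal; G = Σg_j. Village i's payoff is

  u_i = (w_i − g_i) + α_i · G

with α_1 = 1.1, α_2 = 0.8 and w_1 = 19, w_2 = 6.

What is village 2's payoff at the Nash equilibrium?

∂u_i/∂g_i = α_i − 1, so village i contributes w_i if α_i > 1, else 0.
α_i > 1 for i ∈ {1}; NE contributions (19, 0), G = 19.
u_2 = (6 − 0) + 0.8·19 = 21.2.

21.2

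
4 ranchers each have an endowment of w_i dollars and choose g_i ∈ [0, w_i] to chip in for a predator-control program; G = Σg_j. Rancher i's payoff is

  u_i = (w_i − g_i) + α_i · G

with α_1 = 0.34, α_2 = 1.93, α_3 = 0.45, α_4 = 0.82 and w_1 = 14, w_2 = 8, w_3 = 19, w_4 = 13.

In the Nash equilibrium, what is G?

∂u_i/∂g_i = α_i − 1, so rancher i contributes w_i if α_i > 1, else 0.
α_i > 1 for i ∈ {2}; NE contributions (0, 8, 0, 0), G = 8.

8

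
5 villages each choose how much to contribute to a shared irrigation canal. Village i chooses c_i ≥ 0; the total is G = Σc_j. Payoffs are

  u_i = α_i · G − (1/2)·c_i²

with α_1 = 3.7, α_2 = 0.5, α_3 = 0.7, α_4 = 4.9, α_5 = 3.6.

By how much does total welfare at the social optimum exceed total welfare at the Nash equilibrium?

295.04

Village i's FOC: ∂u_i/∂c_i = α_i − c_i = 0, so c_i* = α_i.
NE contributions = (3.7, 0.5, 0.7, 4.9, 3.6); G = 13.4.
W^NE = (Σα)·G − ½Σα_i² = 13.4² − ½·51.4 = 153.86.
Planner sets c_i = Σα_j = 13.4 for every i, so G^SO = 5·13.4 = 67.
W^SO = (Σα)·G^SO − ½·5·(Σα)² = (5/2)·13.4² = 448.9.
Deadweight loss = W^SO − W^NE = 295.04.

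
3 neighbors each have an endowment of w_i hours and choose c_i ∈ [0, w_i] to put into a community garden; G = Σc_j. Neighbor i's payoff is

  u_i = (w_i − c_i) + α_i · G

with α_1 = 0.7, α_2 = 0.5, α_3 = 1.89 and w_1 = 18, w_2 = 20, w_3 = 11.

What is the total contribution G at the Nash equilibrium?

∂u_i/∂c_i = α_i − 1, so neighbor i contributes w_i if α_i > 1, else 0.
α_i > 1 for i ∈ {3}; NE contributions (0, 0, 11), G = 11.

11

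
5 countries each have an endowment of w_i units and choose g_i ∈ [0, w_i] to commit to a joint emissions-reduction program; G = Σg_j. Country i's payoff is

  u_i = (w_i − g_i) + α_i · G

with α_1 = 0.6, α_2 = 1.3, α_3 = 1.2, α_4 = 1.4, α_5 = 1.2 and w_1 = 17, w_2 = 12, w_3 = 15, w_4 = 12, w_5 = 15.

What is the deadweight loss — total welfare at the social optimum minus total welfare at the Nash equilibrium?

79.9

∂u_i/∂g_i = α_i − 1, so country i contributes w_i if α_i > 1, else 0.
α_i > 1 for i ∈ {2, 3, 4, 5}; NE contributions (0, 12, 15, 12, 15), G = 54.
W^NE = Σw_i − G^NE + (Σα_i)·G^NE = 71 + 4.7·54 = 324.8.
Planner: ∂(Σu_j)/∂g_i = Σα_j − 1 = 4.7 > 0, so everyone contributes w_i; G^SO = 71, W^SO = 71 + 4.7·71 = 404.7.
Deadweight loss = 79.9.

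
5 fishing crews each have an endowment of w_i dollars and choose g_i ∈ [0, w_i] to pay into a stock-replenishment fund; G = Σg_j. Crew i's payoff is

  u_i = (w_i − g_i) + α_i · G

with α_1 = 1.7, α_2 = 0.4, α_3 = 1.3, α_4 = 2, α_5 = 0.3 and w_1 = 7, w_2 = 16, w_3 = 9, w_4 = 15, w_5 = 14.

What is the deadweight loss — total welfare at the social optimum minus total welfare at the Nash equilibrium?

141

∂u_i/∂g_i = α_i − 1, so crew i contributes w_i if α_i > 1, else 0.
α_i > 1 for i ∈ {1, 3, 4}; NE contributions (7, 0, 9, 15, 0), G = 31.
W^NE = Σw_i − G^NE + (Σα_i)·G^NE = 61 + 4.7·31 = 206.7.
Planner: ∂(Σu_j)/∂g_i = Σα_j − 1 = 4.7 > 0, so everyone contributes w_i; G^SO = 61, W^SO = 61 + 4.7·61 = 347.7.
Deadweight loss = 141.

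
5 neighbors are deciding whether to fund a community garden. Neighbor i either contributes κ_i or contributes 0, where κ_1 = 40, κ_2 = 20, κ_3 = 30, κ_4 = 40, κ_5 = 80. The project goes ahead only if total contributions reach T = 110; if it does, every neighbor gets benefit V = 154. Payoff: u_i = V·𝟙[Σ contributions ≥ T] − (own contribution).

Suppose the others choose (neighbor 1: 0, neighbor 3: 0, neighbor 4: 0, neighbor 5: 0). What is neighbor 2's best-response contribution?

0

Others' total = 0. Even contributing 20 gives 20 < 110: no benefit either way.
Best response: 0.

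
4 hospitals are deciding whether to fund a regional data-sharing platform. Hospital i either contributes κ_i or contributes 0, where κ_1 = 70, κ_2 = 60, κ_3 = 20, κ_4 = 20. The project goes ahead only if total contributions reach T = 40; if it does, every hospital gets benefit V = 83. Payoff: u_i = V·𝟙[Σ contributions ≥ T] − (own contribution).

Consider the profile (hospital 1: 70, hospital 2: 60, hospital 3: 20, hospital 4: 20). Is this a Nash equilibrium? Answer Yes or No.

No

Total = 170 ≥ 40: provided.
Hospital 1 (pledges 70, payoff 13): dropping to 0 → total 100, payoff 83. Profitable deviation.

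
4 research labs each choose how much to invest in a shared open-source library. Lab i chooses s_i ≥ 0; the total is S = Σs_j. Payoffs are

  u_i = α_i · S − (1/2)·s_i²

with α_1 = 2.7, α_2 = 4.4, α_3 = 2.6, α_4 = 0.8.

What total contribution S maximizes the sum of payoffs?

42

Planner FOC: ∂(Σu_j)/∂s_i = (Σα_j) − s_i = 0, so s_i^SO = Σα_j = 10.5 for every i; S^SO = 42.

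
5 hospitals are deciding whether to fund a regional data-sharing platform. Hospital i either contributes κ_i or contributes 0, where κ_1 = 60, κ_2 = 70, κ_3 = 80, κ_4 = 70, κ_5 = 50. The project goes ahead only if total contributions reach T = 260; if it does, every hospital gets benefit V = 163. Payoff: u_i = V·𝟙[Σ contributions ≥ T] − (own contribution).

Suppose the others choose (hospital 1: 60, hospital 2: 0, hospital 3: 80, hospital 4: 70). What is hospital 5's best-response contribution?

Others' total = 210. Contributing 50 brings total to 260 ≥ 260: gain V − κ_5 = 113.
Best response: 50.

50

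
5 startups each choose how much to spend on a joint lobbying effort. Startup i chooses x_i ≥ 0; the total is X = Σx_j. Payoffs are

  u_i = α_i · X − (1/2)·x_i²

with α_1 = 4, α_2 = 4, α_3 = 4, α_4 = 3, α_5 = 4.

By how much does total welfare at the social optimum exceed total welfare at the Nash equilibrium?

578

Startup i's FOC: ∂u_i/∂x_i = α_i − x_i = 0, so x_i* = α_i.
NE contributions = (4, 4, 4, 3, 4); X = 19.
W^NE = (Σα)·X − ½Σα_i² = 19² − ½·73 = 324.5.
Planner sets x_i = Σα_j = 19 for every i, so X^SO = 5·19 = 95.
W^SO = (Σα)·X^SO − ½·5·(Σα)² = (5/2)·19² = 902.5.
Deadweight loss = W^SO − W^NE = 578.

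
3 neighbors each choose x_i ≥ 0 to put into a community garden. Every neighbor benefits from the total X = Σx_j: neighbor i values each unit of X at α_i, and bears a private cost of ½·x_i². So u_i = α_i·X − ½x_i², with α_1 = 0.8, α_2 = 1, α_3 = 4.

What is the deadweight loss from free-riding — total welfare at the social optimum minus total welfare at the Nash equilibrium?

Neighbor i's FOC: ∂u_i/∂x_i = α_i − x_i = 0, so x_i* = α_i.
NE contributions = (0.8, 1, 4); X = 5.8.
W^NE = (Σα)·X − ½Σα_i² = 5.8² − ½·17.64 = 24.82.
Planner sets x_i = Σα_j = 5.8 for every i, so X^SO = 3·5.8 = 17.4.
W^SO = (Σα)·X^SO − ½·3·(Σα)² = (3/2)·5.8² = 50.46.
Deadweight loss = W^SO − W^NE = 25.64.

25.64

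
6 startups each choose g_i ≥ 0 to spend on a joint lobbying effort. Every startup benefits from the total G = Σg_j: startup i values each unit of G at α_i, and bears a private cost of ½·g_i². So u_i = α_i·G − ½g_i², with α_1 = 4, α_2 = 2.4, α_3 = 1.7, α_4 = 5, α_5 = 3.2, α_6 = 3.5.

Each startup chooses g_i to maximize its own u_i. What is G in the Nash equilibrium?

19.8

Startup i's FOC: ∂u_i/∂g_i = α_i − g_i = 0, so g_i* = α_i.
NE contributions = (4, 2.4, 1.7, 5, 3.2, 3.5); G = 19.8.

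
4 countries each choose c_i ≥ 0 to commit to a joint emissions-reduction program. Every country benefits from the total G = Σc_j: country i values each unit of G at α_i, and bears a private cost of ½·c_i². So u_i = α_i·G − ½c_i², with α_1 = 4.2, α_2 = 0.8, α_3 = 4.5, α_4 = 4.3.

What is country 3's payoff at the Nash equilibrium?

Country i's FOC: ∂u_i/∂c_i = α_i − c_i = 0, so c_i* = α_i.
NE contributions = (4.2, 0.8, 4.5, 4.3); G = 13.8.
u_3 = α_3·G − ½·(c_3)² = 4.5·13.8 − ½·4.5² = 51.975.

51.975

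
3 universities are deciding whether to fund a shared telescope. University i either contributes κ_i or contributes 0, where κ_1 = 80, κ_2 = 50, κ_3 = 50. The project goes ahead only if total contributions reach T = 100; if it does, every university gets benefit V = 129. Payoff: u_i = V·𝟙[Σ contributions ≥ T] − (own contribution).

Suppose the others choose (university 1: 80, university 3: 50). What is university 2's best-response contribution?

0

Others' total = 130 ≥ 100; contributing adds cost 50 for no extra benefit.
Best response: 0.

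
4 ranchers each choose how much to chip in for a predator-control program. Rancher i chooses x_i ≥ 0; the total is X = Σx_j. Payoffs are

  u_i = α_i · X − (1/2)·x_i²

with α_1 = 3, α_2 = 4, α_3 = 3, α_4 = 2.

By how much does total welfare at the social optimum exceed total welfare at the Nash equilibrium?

Rancher i's FOC: ∂u_i/∂x_i = α_i − x_i = 0, so x_i* = α_i.
NE contributions = (3, 4, 3, 2); X = 12.
W^NE = (Σα)·X − ½Σα_i² = 12² − ½·38 = 125.
Planner sets x_i = Σα_j = 12 for every i, so X^SO = 4·12 = 48.
W^SO = (Σα)·X^SO − ½·4·(Σα)² = (4/2)·12² = 288.
Deadweight loss = W^SO − W^NE = 163.

163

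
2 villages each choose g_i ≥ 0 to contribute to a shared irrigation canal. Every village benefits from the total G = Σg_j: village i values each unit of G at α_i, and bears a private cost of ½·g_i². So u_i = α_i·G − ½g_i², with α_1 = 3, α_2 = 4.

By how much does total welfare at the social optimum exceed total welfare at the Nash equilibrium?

12.5

Village i's FOC: ∂u_i/∂g_i = α_i − g_i = 0, so g_i* = α_i.
NE contributions = (3, 4); G = 7.
W^NE = (Σα)·G − ½Σα_i² = 7² − ½·25 = 36.5.
Planner sets g_i = Σα_j = 7 for every i, so G^SO = 2·7 = 14.
W^SO = (Σα)·G^SO − ½·2·(Σα)² = (2/2)·7² = 49.
Deadweight loss = W^SO − W^NE = 12.5.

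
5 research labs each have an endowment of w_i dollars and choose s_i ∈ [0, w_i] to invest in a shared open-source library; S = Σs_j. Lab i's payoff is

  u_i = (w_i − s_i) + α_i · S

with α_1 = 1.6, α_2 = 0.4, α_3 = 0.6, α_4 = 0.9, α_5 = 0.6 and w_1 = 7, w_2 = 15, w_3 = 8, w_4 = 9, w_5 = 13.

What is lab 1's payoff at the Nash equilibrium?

11.2

∂u_i/∂s_i = α_i − 1, so lab i contributes w_i if α_i > 1, else 0.
α_i > 1 for i ∈ {1}; NE contributions (7, 0, 0, 0, 0), S = 7.
u_1 = (7 − 7) + 1.6·7 = 11.2.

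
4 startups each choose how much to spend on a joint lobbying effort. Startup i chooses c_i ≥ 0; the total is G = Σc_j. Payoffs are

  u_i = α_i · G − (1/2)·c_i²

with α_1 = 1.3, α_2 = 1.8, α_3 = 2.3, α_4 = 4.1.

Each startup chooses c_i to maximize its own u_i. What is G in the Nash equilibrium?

Startup i's FOC: ∂u_i/∂c_i = α_i − c_i = 0, so c_i* = α_i.
NE contributions = (1.3, 1.8, 2.3, 4.1); G = 9.5.

9.5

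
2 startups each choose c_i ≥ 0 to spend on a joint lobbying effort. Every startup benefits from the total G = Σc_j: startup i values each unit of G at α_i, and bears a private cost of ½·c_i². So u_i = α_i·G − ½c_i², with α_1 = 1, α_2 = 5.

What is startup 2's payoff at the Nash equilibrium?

17.5

Startup i's FOC: ∂u_i/∂c_i = α_i − c_i = 0, so c_i* = α_i.
NE contributions = (1, 5); G = 6.
u_2 = α_2·G − ½·(c_2)² = 5·6 − ½·5² = 17.5.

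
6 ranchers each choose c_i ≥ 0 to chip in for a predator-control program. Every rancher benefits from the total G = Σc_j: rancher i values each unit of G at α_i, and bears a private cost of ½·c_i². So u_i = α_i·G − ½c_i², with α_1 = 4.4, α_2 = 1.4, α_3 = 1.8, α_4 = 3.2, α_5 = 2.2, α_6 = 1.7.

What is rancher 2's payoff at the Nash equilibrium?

19.6

Rancher i's FOC: ∂u_i/∂c_i = α_i − c_i = 0, so c_i* = α_i.
NE contributions = (4.4, 1.4, 1.8, 3.2, 2.2, 1.7); G = 14.7.
u_2 = α_2·G − ½·(c_2)² = 1.4·14.7 − ½·1.4² = 19.6.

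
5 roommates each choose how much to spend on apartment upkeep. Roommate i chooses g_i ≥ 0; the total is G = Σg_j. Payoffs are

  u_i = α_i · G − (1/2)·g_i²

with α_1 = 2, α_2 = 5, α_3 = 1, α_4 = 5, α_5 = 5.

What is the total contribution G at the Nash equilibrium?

Roommate i's FOC: ∂u_i/∂g_i = α_i − g_i = 0, so g_i* = α_i.
NE contributions = (2, 5, 1, 5, 5); G = 18.

18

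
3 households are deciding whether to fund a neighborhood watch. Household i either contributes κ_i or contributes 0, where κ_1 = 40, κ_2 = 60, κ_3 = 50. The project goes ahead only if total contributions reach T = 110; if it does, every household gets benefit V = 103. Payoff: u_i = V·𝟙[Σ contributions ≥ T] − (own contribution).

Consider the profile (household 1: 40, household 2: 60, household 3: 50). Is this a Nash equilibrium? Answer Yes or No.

No

Total = 150 ≥ 110: provided.
Household 1 (pledges 40, payoff 63): dropping to 0 → total 110, payoff 103. Profitable deviation.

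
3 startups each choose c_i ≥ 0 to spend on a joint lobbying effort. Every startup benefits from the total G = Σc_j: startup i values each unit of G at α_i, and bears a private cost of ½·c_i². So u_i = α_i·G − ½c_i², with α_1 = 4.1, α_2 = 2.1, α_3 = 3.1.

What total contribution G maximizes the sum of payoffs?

27.9

Planner FOC: ∂(Σu_j)/∂c_i = (Σα_j) − c_i = 0, so c_i^SO = Σα_j = 9.3 for every i; G^SO = 27.9.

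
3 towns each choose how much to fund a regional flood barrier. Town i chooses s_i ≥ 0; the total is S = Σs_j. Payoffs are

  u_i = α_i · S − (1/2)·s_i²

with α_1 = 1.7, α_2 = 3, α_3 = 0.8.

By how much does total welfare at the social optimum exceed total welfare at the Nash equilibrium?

21.39

Town i's FOC: ∂u_i/∂s_i = α_i − s_i = 0, so s_i* = α_i.
NE contributions = (1.7, 3, 0.8); S = 5.5.
W^NE = (Σα)·S − ½Σα_i² = 5.5² − ½·12.53 = 23.985.
Planner sets s_i = Σα_j = 5.5 for every i, so S^SO = 3·5.5 = 16.5.
W^SO = (Σα)·S^SO − ½·3·(Σα)² = (3/2)·5.5² = 45.375.
Deadweight loss = W^SO − W^NE = 21.39.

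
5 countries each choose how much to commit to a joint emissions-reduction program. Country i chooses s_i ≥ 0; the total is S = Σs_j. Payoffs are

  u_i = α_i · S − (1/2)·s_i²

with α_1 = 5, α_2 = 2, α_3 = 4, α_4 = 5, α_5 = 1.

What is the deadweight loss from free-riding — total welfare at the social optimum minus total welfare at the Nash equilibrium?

Country i's FOC: ∂u_i/∂s_i = α_i − s_i = 0, so s_i* = α_i.
NE contributions = (5, 2, 4, 5, 1); S = 17.
W^NE = (Σα)·S − ½Σα_i² = 17² − ½·71 = 253.5.
Planner sets s_i = Σα_j = 17 for every i, so S^SO = 5·17 = 85.
W^SO = (Σα)·S^SO − ½·5·(Σα)² = (5/2)·17² = 722.5.
Deadweight loss = W^SO − W^NE = 469.

469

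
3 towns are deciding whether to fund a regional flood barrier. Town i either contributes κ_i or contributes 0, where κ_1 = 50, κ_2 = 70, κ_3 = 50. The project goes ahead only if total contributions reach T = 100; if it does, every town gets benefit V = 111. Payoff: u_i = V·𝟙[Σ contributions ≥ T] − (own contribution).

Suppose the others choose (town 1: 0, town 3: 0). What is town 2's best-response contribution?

Others' total = 0. Even contributing 70 gives 70 < 100: no benefit either way.
Best response: 0.

0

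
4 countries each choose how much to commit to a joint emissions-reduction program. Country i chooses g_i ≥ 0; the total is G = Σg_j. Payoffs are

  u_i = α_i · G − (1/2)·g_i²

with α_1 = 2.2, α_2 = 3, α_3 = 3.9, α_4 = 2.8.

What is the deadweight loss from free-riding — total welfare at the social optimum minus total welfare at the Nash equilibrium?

160.055

Country i's FOC: ∂u_i/∂g_i = α_i − g_i = 0, so g_i* = α_i.
NE contributions = (2.2, 3, 3.9, 2.8); G = 11.9.
W^NE = (Σα)·G − ½Σα_i² = 11.9² − ½·36.89 = 123.165.
Planner sets g_i = Σα_j = 11.9 for every i, so G^SO = 4·11.9 = 47.6.
W^SO = (Σα)·G^SO − ½·4·(Σα)² = (4/2)·11.9² = 283.22.
Deadweight loss = W^SO − W^NE = 160.055.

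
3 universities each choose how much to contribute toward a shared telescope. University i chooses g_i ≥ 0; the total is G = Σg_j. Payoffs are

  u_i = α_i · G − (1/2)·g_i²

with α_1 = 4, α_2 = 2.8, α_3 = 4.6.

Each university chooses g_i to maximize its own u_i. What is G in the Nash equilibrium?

11.4

University i's FOC: ∂u_i/∂g_i = α_i − g_i = 0, so g_i* = α_i.
NE contributions = (4, 2.8, 4.6); G = 11.4.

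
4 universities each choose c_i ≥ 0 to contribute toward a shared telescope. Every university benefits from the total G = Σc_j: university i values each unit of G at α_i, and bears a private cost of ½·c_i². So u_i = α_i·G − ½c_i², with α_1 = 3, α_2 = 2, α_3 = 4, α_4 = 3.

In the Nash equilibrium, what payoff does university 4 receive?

31.5

University i's FOC: ∂u_i/∂c_i = α_i − c_i = 0, so c_i* = α_i.
NE contributions = (3, 2, 4, 3); G = 12.
u_4 = α_4·G − ½·(c_4)² = 3·12 − ½·3² = 31.5.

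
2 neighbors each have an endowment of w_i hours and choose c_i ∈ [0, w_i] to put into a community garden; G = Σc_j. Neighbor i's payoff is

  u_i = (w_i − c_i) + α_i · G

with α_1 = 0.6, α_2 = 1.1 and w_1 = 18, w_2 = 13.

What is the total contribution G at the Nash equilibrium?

∂u_i/∂c_i = α_i − 1, so neighbor i contributes w_i if α_i > 1, else 0.
α_i > 1 for i ∈ {2}; NE contributions (0, 13), G = 13.

13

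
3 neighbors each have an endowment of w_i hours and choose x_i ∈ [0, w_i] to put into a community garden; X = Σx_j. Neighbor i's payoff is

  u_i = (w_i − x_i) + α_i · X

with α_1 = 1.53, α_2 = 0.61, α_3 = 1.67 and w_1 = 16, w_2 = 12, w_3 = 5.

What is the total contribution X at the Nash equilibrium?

∂u_i/∂x_i = α_i − 1, so neighbor i contributes w_i if α_i > 1, else 0.
α_i > 1 for i ∈ {1, 3}; NE contributions (16, 0, 5), X = 21.

21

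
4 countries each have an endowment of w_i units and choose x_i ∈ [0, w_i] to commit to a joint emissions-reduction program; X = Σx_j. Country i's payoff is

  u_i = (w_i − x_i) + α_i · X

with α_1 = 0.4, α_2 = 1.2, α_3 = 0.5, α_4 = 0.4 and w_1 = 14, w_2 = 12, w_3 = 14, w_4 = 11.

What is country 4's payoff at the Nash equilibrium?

∂u_i/∂x_i = α_i − 1, so country i contributes w_i if α_i > 1, else 0.
α_i > 1 for i ∈ {2}; NE contributions (0, 12, 0, 0), X = 12.
u_4 = (11 − 0) + 0.4·12 = 15.8.

15.8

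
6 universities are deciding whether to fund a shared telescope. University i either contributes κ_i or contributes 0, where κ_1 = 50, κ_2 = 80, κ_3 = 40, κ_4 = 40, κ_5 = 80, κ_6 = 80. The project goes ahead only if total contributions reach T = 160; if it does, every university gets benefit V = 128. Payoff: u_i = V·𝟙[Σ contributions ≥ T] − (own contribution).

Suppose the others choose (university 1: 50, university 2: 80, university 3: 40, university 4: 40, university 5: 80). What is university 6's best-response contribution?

0

Others' total = 290 ≥ 160; contributing adds cost 80 for no extra benefit.
Best response: 0.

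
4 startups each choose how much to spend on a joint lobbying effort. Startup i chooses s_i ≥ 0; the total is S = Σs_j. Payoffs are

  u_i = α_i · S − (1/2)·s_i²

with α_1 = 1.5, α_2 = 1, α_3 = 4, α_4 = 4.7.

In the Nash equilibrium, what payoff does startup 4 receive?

Startup i's FOC: ∂u_i/∂s_i = α_i − s_i = 0, so s_i* = α_i.
NE contributions = (1.5, 1, 4, 4.7); S = 11.2.
u_4 = α_4·S − ½·(s_4)² = 4.7·11.2 − ½·4.7² = 41.595.

41.595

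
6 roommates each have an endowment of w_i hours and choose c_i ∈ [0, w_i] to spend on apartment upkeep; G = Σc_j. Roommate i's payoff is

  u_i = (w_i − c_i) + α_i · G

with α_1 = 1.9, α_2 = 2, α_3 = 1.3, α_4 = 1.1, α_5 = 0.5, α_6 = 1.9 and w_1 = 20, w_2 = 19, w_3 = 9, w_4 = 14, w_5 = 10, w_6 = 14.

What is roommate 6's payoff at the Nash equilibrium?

144.4

∂u_i/∂c_i = α_i − 1, so roommate i contributes w_i if α_i > 1, else 0.
α_i > 1 for i ∈ {1, 2, 3, 4, 6}; NE contributions (20, 19, 9, 14, 0, 14), G = 76.
u_6 = (14 − 14) + 1.9·76 = 144.4.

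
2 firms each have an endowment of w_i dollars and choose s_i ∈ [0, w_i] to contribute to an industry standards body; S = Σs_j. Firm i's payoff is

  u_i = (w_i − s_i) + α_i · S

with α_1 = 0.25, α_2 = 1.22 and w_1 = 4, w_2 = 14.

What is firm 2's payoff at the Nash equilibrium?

17.08

∂u_i/∂s_i = α_i − 1, so firm i contributes w_i if α_i > 1, else 0.
α_i > 1 for i ∈ {2}; NE contributions (0, 14), S = 14.
u_2 = (14 − 14) + 1.22·14 = 17.08.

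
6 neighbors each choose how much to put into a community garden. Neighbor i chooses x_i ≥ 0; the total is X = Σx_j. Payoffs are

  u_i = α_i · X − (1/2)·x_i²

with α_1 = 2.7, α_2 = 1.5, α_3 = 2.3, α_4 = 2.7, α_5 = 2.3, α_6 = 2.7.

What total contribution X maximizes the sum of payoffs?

85.2

Planner FOC: ∂(Σu_j)/∂x_i = (Σα_j) − x_i = 0, so x_i^SO = Σα_j = 14.2 for every i; X^SO = 85.2.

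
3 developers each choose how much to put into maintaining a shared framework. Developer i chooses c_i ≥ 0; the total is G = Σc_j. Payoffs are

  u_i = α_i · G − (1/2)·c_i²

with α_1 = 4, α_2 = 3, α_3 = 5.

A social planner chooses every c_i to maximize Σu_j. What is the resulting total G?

Planner FOC: ∂(Σu_j)/∂c_i = (Σα_j) − c_i = 0, so c_i^SO = Σα_j = 12 for every i; G^SO = 36.

36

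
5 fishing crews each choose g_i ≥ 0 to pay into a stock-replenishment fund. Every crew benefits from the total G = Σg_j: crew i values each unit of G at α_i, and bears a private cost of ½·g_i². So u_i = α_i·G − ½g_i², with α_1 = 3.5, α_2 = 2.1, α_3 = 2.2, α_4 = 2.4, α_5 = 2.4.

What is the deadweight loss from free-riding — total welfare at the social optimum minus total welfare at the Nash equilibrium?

254.65

Crew i's FOC: ∂u_i/∂g_i = α_i − g_i = 0, so g_i* = α_i.
NE contributions = (3.5, 2.1, 2.2, 2.4, 2.4); G = 12.6.
W^NE = (Σα)·G − ½Σα_i² = 12.6² − ½·33.02 = 142.25.
Planner sets g_i = Σα_j = 12.6 for every i, so G^SO = 5·12.6 = 63.
W^SO = (Σα)·G^SO − ½·5·(Σα)² = (5/2)·12.6² = 396.9.
Deadweight loss = W^SO − W^NE = 254.65.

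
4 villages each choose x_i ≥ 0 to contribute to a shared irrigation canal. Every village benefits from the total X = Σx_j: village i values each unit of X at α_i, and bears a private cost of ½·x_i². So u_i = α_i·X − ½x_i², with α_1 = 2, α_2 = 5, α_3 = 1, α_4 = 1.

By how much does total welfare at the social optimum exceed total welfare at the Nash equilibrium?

Village i's FOC: ∂u_i/∂x_i = α_i − x_i = 0, so x_i* = α_i.
NE contributions = (2, 5, 1, 1); X = 9.
W^NE = (Σα)·X − ½Σα_i² = 9² − ½·31 = 65.5.
Planner sets x_i = Σα_j = 9 for every i, so X^SO = 4·9 = 36.
W^SO = (Σα)·X^SO − ½·4·(Σα)² = (4/2)·9² = 162.
Deadweight loss = W^SO − W^NE = 96.5.

96.5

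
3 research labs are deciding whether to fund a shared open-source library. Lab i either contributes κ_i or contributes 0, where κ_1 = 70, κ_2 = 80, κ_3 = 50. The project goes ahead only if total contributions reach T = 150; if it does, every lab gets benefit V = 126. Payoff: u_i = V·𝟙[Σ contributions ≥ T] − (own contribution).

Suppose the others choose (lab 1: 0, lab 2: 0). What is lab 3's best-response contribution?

Others' total = 0. Even contributing 50 gives 50 < 150: no benefit either way.
Best response: 0.

0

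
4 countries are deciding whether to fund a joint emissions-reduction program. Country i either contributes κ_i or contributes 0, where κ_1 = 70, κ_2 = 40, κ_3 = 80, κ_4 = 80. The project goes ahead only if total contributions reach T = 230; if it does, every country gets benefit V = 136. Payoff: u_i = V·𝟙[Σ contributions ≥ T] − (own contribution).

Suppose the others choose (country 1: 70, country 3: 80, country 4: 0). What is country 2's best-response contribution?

Others' total = 150. Even contributing 40 gives 190 < 230: no benefit either way.
Best response: 0.

0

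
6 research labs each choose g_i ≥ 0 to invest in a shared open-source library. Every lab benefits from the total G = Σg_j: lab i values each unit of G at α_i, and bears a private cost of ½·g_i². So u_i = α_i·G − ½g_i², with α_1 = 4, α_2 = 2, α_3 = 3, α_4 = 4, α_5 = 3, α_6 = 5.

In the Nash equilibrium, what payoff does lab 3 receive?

58.5

Lab i's FOC: ∂u_i/∂g_i = α_i − g_i = 0, so g_i* = α_i.
NE contributions = (4, 2, 3, 4, 3, 5); G = 21.
u_3 = α_3·G − ½·(g_3)² = 3·21 − ½·3² = 58.5.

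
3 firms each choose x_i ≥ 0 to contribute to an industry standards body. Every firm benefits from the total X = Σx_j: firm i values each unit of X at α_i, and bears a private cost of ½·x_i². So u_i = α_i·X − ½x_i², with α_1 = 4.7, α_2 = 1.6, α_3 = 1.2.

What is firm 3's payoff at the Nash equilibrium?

Firm i's FOC: ∂u_i/∂x_i = α_i − x_i = 0, so x_i* = α_i.
NE contributions = (4.7, 1.6, 1.2); X = 7.5.
u_3 = α_3·X − ½·(x_3)² = 1.2·7.5 − ½·1.2² = 8.28.

8.28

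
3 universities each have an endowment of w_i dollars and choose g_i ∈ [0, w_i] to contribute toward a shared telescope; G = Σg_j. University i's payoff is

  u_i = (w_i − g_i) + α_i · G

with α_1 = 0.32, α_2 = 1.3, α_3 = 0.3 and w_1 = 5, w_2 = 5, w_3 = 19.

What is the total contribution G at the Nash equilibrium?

∂u_i/∂g_i = α_i − 1, so university i contributes w_i if α_i > 1, else 0.
α_i > 1 for i ∈ {2}; NE contributions (0, 5, 0), G = 5.

5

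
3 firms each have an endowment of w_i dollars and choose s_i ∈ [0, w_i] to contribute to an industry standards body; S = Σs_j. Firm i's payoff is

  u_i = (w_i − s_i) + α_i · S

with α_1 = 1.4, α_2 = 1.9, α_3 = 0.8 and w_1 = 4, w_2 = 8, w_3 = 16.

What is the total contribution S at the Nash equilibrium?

12

∂u_i/∂s_i = α_i − 1, so firm i contributes w_i if α_i > 1, else 0.
α_i > 1 for i ∈ {1, 2}; NE contributions (4, 8, 0), S = 12.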